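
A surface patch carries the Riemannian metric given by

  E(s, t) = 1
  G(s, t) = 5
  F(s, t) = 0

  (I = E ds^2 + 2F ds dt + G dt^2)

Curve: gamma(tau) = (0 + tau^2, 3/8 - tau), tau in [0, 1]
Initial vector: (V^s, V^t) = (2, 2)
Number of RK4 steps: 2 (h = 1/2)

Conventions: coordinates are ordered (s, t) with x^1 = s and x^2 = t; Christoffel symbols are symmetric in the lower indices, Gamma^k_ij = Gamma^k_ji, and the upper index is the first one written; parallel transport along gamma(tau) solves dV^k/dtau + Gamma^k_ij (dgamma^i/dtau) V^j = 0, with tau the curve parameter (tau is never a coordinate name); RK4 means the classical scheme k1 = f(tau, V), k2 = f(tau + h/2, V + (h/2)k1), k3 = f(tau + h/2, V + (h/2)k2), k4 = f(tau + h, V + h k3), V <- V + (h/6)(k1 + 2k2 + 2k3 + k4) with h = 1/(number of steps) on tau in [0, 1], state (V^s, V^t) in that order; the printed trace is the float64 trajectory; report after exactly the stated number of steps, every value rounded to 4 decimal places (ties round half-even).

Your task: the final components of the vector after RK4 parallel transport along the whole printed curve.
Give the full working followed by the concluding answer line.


gamma'(tau) = (2*tau, -1); f(tau, V)^k = -Gamma^k_ij(gamma(tau)) gamma'^i(tau) V^j; h = 1/2; intermediate values shown to 6 dp
curve data and Christoffel symbols at the stage parameters:
  tau = 0.000000: gamma = (0.000000, 0.375000), gamma' = (0.000000, -1.000000); Gamma_sss = 0.000000, Gamma_sst = 0.000000, Gamma_stt = 0.000000, Gamma_tss = 0.000000, Gamma_tst = 0.000000, Gamma_ttt = 0.000000
  tau = 0.250000: gamma = (0.062500, 0.125000), gamma' = (0.500000, -1.000000); Gamma_sss = 0.000000, Gamma_sst = 0.000000, Gamma_stt = 0.000000, Gamma_tss = 0.000000, Gamma_tst = 0.000000, Gamma_ttt = 0.000000
  tau = 0.500000: gamma = (0.250000, -0.125000), gamma' = (1.000000, -1.000000); Gamma_sss = 0.000000, Gamma_sst = 0.000000, Gamma_stt = 0.000000, Gamma_tss = 0.000000, Gamma_tst = 0.000000, Gamma_ttt = 0.000000
  tau = 0.750000: gamma = (0.562500, -0.375000), gamma' = (1.500000, -1.000000); Gamma_sss = 0.000000, Gamma_sst = 0.000000, Gamma_stt = 0.000000, Gamma_tss = 0.000000, Gamma_tst = 0.000000, Gamma_ttt = 0.000000
  tau = 1.000000: gamma = (1.000000, -0.625000), gamma' = (2.000000, -1.000000); Gamma_sss = 0.000000, Gamma_sst = 0.000000, Gamma_stt = 0.000000, Gamma_tss = 0.000000, Gamma_tst = 0.000000, Gamma_ttt = 0.000000
step 0: V^s = 2.0000, V^t = 2.0000
step 1: k1 = (0.000000, 0.000000), k2 = (0.000000, 0.000000), k3 = (0.000000, 0.000000), k4 = (0.000000, 0.000000); V <- V + (h/6)(k1 + 2k2 + 2k3 + k4): V^s = 2.0000, V^t = 2.0000
step 2: k1 = (0.000000, 0.000000), k2 = (0.000000, 0.000000), k3 = (0.000000, 0.000000), k4 = (0.000000, 0.000000); V <- V + (h/6)(k1 + 2k2 + 2k3 + k4): V^s = 2.0000, V^t = 2.0000

Answer: V^s = 2.0000, V^t = 2.0000


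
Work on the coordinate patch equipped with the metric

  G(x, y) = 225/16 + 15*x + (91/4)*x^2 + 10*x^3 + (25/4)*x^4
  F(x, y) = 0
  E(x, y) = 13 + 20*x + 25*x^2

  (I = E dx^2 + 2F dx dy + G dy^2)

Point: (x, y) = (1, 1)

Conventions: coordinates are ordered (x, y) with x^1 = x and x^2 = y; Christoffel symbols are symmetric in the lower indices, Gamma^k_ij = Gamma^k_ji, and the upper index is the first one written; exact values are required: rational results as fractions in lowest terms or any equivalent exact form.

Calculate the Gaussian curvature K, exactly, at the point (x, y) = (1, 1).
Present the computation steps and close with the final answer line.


E = 58, F = 0, G = 1089/16, EG - F^2 = 31581/8 at the point
E_x = 70, E_y = 0, F_x = 0, F_y = 0, G_x = 231/2, G_y = 0
E_yy = 0, F_xy = 0, G_xx = 361/2
The intrinsic route: Brioschi's K = (det M1 - det M2)/(EG - F^2)^2.
M1 = [[-E_yy/2 + F_xy - G_xx/2, E_x/2, F_x - E_y/2], [F_y - G_x/2, E, F], [G_y/2, F, G]] = [[-361/4, 35, 0], [-231/4, 58, 0], [0, 0, 1089/16]]; det M1 = -13996917/64
M2 = [[0, E_y/2, G_x/2], [E_y/2, E, F], [G_x/2, F, G]] = [[0, 0, 231/4], [0, 58, 0], [231/4, 0, 1089/16]]; det M2 = -1547469/8
det M1 - det M2 = -1617165/64; K = -1617165/64 / (31581/8)^2 = -15/9251

Answer: K = -15/9251


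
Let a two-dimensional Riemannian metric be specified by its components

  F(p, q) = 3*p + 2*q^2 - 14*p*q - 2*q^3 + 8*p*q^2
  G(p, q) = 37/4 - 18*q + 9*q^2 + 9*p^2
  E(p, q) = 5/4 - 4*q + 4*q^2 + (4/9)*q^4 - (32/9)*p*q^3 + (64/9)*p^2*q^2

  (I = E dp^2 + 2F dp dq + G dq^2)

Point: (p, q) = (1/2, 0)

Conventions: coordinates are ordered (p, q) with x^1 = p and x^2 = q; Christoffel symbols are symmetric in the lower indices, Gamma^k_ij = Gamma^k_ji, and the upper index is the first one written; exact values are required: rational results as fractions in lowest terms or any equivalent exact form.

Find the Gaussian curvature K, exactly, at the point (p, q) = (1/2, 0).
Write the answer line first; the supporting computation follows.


Answer: K = -161636/84681

E = 5/4, F = 3/2, G = 23/2, EG - F^2 = 97/8 at the point
E_p = 0, E_q = -4, F_p = 3, F_q = -7, G_p = 9, G_q = -18
E_qq = 104/9, F_pq = -14, G_pp = 18
Brioschi: K = (det M1 - det M2) / (EG - F^2)^2 with the standard first/second-derivative matrices M1, M2.
M1 = [[-E_qq/2 + F_pq - G_pp/2, E_p/2, F_p - E_q/2], [F_q - G_p/2, E, F], [G_q/2, F, G]] = [[-259/9, 0, 5], [-23/2, 5/4, 3/2], [-9, 3/2, 23/2]]; det M1 = -27283/72
M2 = [[0, E_q/2, G_p/2], [E_q/2, E, F], [G_p/2, F, G]] = [[0, -2, 9/2], [-2, 5/4, 3/2], [9/2, 3/2, 23/2]]; det M2 = -1573/16
det M1 - det M2 = -40409/144; K = -40409/144 / (97/8)^2 = -161636/84681


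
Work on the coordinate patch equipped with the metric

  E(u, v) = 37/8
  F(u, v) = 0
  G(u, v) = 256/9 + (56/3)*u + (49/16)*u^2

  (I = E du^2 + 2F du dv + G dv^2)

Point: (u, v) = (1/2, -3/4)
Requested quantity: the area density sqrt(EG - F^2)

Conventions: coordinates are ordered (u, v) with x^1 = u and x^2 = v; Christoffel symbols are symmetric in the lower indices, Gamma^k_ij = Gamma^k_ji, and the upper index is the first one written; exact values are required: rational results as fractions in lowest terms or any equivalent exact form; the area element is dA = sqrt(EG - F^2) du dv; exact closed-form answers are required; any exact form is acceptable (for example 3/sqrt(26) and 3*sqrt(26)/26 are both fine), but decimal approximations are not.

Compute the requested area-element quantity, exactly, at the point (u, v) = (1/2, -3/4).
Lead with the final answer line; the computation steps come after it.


Answer: sqrt(EG - F^2) = 149*sqrt(74)/96

E = 37/8, F = 0, G = 22201/576; EG - F^2 = 821437/4608


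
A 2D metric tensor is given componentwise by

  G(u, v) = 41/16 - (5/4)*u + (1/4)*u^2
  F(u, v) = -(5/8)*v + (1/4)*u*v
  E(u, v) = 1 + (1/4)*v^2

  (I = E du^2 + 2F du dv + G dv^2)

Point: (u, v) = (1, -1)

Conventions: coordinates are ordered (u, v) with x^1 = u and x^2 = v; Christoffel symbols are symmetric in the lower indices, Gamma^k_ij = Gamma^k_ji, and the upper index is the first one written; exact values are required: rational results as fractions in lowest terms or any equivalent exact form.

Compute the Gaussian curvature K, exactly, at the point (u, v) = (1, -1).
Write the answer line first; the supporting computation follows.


Answer: K = -64/841

E = 5/4, F = 3/8, G = 25/16, EG - F^2 = 29/16 at the point
E_u = 0, E_v = -1/2, F_u = -1/4, F_v = -3/8, G_u = -3/4, G_v = 0
E_vv = 1/2, F_uv = 1/4, G_uu = 1/2
Evaluate Brioschi's two determinant matrices M1, M2 and divide by (EG - F^2)^2.
M1 = [[-E_vv/2 + F_uv - G_uu/2, E_u/2, F_u - E_v/2], [F_v - G_u/2, E, F], [G_v/2, F, G]] = [[-1/4, 0, 0], [0, 5/4, 3/8], [0, 3/8, 25/16]]; det M1 = -29/64
M2 = [[0, E_v/2, G_u/2], [E_v/2, E, F], [G_u/2, F, G]] = [[0, -1/4, -3/8], [-1/4, 5/4, 3/8], [-3/8, 3/8, 25/16]]; det M2 = -13/64
det M1 - det M2 = -1/4; K = -1/4 / (29/16)^2 = -64/841


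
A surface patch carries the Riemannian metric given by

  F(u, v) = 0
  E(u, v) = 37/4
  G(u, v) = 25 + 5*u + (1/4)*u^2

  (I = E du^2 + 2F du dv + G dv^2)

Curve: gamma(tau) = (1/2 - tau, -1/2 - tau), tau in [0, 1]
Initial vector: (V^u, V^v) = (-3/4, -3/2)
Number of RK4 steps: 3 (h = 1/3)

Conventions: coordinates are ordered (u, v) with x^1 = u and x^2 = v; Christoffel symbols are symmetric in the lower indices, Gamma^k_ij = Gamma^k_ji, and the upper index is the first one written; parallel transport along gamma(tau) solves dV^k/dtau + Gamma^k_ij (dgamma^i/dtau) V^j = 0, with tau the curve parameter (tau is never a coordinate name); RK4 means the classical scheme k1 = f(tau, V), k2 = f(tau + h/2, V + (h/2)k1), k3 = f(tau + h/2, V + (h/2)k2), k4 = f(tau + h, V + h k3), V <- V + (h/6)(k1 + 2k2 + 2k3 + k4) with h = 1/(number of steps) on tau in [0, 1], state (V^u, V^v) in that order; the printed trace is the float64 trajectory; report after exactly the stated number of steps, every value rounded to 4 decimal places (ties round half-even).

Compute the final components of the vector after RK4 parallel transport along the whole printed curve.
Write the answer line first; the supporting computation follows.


Answer: V^u = -0.3161, V^v = -1.7141

gamma'(tau) = (-1, -1); f(tau, V)^k = -Gamma^k_ij(gamma(tau)) gamma'^i(tau) V^j; h = 1/3; intermediate values shown to 6 dp
curve data and Christoffel symbols at the stage parameters:
  tau = 0.000000: gamma = (0.500000, -0.500000), gamma' = (-1.000000, -1.000000); Gamma_uuu = 0.000000, Gamma_uuv = 0.000000, Gamma_uvv = -0.283784, Gamma_vuu = 0.000000, Gamma_vuv = 0.095238, Gamma_vvv = 0.000000
  tau = 0.166667: gamma = (0.333333, -0.666667), gamma' = (-1.000000, -1.000000); Gamma_uuu = 0.000000, Gamma_uuv = 0.000000, Gamma_uvv = -0.279279, Gamma_vuu = 0.000000, Gamma_vuv = 0.096774, Gamma_vvv = 0.000000
  tau = 0.333333: gamma = (0.166667, -0.833333), gamma' = (-1.000000, -1.000000); Gamma_uuu = 0.000000, Gamma_uuv = 0.000000, Gamma_uvv = -0.274775, Gamma_vuu = 0.000000, Gamma_vuv = 0.098361, Gamma_vvv = 0.000000
  tau = 0.500000: gamma = (0.000000, -1.000000), gamma' = (-1.000000, -1.000000); Gamma_uuu = 0.000000, Gamma_uuv = 0.000000, Gamma_uvv = -0.270270, Gamma_vuu = 0.000000, Gamma_vuv = 0.100000, Gamma_vvv = 0.000000
  tau = 0.666667: gamma = (-0.166667, -1.166667), gamma' = (-1.000000, -1.000000); Gamma_uuu = 0.000000, Gamma_uuv = 0.000000, Gamma_uvv = -0.265766, Gamma_vuu = 0.000000, Gamma_vuv = 0.101695, Gamma_vvv = 0.000000
  tau = 0.833333: gamma = (-0.333333, -1.333333), gamma' = (-1.000000, -1.000000); Gamma_uuu = 0.000000, Gamma_uuv = 0.000000, Gamma_uvv = -0.261261, Gamma_vuu = 0.000000, Gamma_vuv = 0.103448, Gamma_vvv = 0.000000
  tau = 1.000000: gamma = (-0.500000, -1.500000), gamma' = (-1.000000, -1.000000); Gamma_uuu = 0.000000, Gamma_uuv = 0.000000, Gamma_uvv = -0.256757, Gamma_vuu = 0.000000, Gamma_vuv = 0.105263, Gamma_vvv = 0.000000
step 0: V^u = -0.7500, V^v = -1.5000
step 1: k1 = (0.425676, -0.214286), k2 = (0.428893, -0.214332), k3 = (0.428895, -0.214281), k4 = (0.431789, -0.214275); V <- V + (h/6)(k1 + 2k2 + 2k3 + k4): V^u = -0.6071, V^v = -1.5714
step 2: k1 = (0.431790, -0.214277), k2 = (0.434364, -0.214223), k3 = (0.434361, -0.214180), k4 = (0.436607, -0.214077); V <- V + (h/6)(k1 + 2k2 + 2k3 + k4): V^u = -0.4623, V^v = -1.6428
step 3: k1 = (0.436608, -0.214079), k2 = (0.438530, -0.213934), k3 = (0.438523, -0.213898), k4 = (0.440114, -0.213709); V <- V + (h/6)(k1 + 2k2 + 2k3 + k4): V^u = -0.3161, V^v = -1.7141


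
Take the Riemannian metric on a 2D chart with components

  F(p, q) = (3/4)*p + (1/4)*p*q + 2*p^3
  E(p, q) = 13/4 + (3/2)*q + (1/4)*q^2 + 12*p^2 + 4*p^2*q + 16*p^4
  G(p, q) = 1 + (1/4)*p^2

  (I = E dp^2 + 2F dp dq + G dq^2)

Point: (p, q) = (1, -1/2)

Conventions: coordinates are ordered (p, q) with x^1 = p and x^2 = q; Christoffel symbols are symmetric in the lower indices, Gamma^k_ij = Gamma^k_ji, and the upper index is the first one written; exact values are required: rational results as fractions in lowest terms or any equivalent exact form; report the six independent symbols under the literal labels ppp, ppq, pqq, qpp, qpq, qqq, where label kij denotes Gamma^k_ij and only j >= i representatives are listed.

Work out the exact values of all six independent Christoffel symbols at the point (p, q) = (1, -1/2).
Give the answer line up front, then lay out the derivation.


Answer: Gamma_ppp = 672/461, Gamma_ppq = 42/461, Gamma_pqq = 0, Gamma_qpp = 64/461, Gamma_qpq = 4/461, Gamma_qqq = 0

E = 457/16, F = 21/8, G = 5/4 at the point
E_p = 84, E_q = 21/4, F_p = 53/8, F_q = 1/4, G_p = 1/2, G_q = 0
EG - F^2 = 461/16;  g^inv = (16/461) * [[5/4, -21/8], [-21/8, 457/16]]
first-kind symbols [ij,l] = (1/2)(d_i g_jl + d_j g_il - d_l g_ij): [pp,p] = E_p/2 = 42, [pp,q] = F_p - E_q/2 = 4, [pq,p] = E_q/2 = 21/8, [pq,q] = G_p/2 = 1/4, [qq,p] = F_q - G_p/2 = 0, [qq,q] = G_q/2 = 0
Gamma^p_ij = (G*[ij,p] - F*[ij,q])/(EG - F^2), Gamma^q_ij = (E*[ij,q] - F*[ij,p])/(EG - F^2)


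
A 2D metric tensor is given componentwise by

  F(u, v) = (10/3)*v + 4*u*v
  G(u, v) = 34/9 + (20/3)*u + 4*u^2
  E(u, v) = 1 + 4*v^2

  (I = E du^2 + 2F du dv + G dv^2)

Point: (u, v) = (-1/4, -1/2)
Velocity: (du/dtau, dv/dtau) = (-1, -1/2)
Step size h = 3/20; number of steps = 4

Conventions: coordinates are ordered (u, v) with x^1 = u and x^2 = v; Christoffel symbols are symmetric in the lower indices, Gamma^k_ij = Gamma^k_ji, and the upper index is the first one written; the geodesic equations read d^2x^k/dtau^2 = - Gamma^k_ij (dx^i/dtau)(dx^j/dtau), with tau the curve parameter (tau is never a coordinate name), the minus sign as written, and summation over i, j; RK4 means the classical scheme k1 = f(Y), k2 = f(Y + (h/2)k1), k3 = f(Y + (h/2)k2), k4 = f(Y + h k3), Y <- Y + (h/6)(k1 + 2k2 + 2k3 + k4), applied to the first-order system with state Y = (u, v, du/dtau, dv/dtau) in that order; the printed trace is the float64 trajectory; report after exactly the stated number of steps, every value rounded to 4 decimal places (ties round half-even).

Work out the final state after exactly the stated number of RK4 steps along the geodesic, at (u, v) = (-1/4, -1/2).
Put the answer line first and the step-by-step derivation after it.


Answer: u = -0.7105, v = -0.8937, du/dtau = -0.5314, dv/dtau = -0.7431

f(Y) = (du/dtau, dv/dtau, -Gamma^u_ij Y'^i Y'^j, -Gamma^v_ij Y'^i Y'^j) with the Gammas evaluated at the stage position; h = 0.150000; intermediate values shown to 6 dp
step 0: u = -0.2500, v = -0.5000, du/dtau = -1.0000, dv/dtau = -0.5000
step 1:
  k1: at (u, v) = (-0.250000, -0.500000), (du/dtau, dv/dtau) = (-1.000000, -0.500000); Gamma_uuu = 0.000000, Gamma_uuv = -0.595041, Gamma_uvv = 0.000000, Gamma_vuu = 0.000000, Gamma_vuv = 0.694215, Gamma_vvv = 0.000000; k1 = (-1.000000, -0.500000, 0.595041, -0.694215)
  k2: at (u, v) = (-0.325000, -0.537500), (du/dtau, dv/dtau) = (-0.955372, -0.552066); Gamma_uuu = 0.000000, Gamma_uuv = -0.674143, Gamma_uvv = 0.000000, Gamma_vuu = 0.000000, Gamma_vuv = 0.637561, Gamma_vvv = 0.000000; k2 = (-0.955372, -0.552066, 0.711124, -0.672536)
  k3: at (u, v) = (-0.321653, -0.541405), (du/dtau, dv/dtau) = (-0.946666, -0.550440); Gamma_uuu = 0.000000, Gamma_uuv = -0.672606, Gamma_uvv = 0.000000, Gamma_vuu = 0.000000, Gamma_vuv = 0.635678, Gamma_vvv = 0.000000; k3 = (-0.946666, -0.550440, 0.700967, -0.662482)
  k4: at (u, v) = (-0.392000, -0.582566), (du/dtau, dv/dtau) = (-0.894855, -0.599372); Gamma_uuu = 0.000000, Gamma_uuv = -0.742919, Gamma_uvv = 0.000000, Gamma_vuu = 0.000000, Gamma_vuv = 0.562812, Gamma_vvv = 0.000000; k4 = (-0.894855, -0.599372, 0.796931, -0.603729)
  Y <- Y + (h/6)(k1 + 2k2 + 2k3 + k4): u = -0.3925, v = -0.5826, du/dtau = -0.8946, dv/dtau = -0.5992
step 2:
  k1: at (u, v) = (-0.392473, -0.582610), (du/dtau, dv/dtau) = (-0.894596, -0.599200); Gamma_uuu = 0.000000, Gamma_uuv = -0.743322, Gamma_uvv = 0.000000, Gamma_vuu = 0.000000, Gamma_vuv = 0.562471, Gamma_vvv = 0.000000; k1 = (-0.894596, -0.599200, 0.796903, -0.603016)
  k2: at (u, v) = (-0.459568, -0.627550), (du/dtau, dv/dtau) = (-0.834828, -0.644426); Gamma_uuu = 0.000000, Gamma_uuv = -0.800937, Gamma_uvv = 0.000000, Gamma_vuu = 0.000000, Gamma_vuv = 0.477034, Gamma_vvv = 0.000000; k2 = (-0.834828, -0.644426, 0.861784, -0.513274)
  k3: at (u, v) = (-0.455085, -0.630942), (du/dtau, dv/dtau) = (-0.829962, -0.637695); Gamma_uuu = 0.000000, Gamma_uuv = -0.797490, Gamma_uvv = 0.000000, Gamma_vuu = 0.000000, Gamma_vuv = 0.478094, Gamma_vvv = 0.000000; k3 = (-0.829962, -0.637695, 0.844164, -0.506074)
  k4: at (u, v) = (-0.516968, -0.678264), (du/dtau, dv/dtau) = (-0.767972, -0.675111); Gamma_uuu = 0.000000, Gamma_uuv = -0.837229, Gamma_uvv = 0.000000, Gamma_vuu = 0.000000, Gamma_vuv = 0.390513, Gamma_vvv = 0.000000; k4 = (-0.767972, -0.675111, 0.868149, -0.404935)
  Y <- Y + (h/6)(k1 + 2k2 + 2k3 + k4): u = -0.5173, v = -0.6786, du/dtau = -0.7677, dv/dtau = -0.6754
step 3:
  k1: at (u, v) = (-0.517277, -0.678573), (du/dtau, dv/dtau) = (-0.767672, -0.675366); Gamma_uuu = 0.000000, Gamma_uuv = -0.837380, Gamma_uvv = 0.000000, Gamma_vuu = 0.000000, Gamma_vuv = 0.390023, Gamma_vvv = 0.000000; k1 = (-0.767672, -0.675366, 0.868295, -0.404422)
  k2: at (u, v) = (-0.574852, -0.729226), (du/dtau, dv/dtau) = (-0.702550, -0.705697); Gamma_uuu = 0.000000, Gamma_uuv = -0.859346, Gamma_uvv = 0.000000, Gamma_vuu = 0.000000, Gamma_vuv = 0.304603, Gamma_vvv = 0.000000; k2 = (-0.702550, -0.705697, 0.852106, -0.302037)
  k3: at (u, v) = (-0.569968, -0.731501), (du/dtau, dv/dtau) = (-0.703764, -0.698018); Gamma_uuu = 0.000000, Gamma_uuv = -0.856103, Gamma_uvv = 0.000000, Gamma_vuu = 0.000000, Gamma_vuv = 0.308226, Gamma_vvv = 0.000000; k3 = (-0.703764, -0.698018, 0.841105, -0.302826)
  k4: at (u, v) = (-0.622842, -0.783276), (du/dtau, dv/dtau) = (-0.641507, -0.720790); Gamma_uuu = 0.000000, Gamma_uuv = -0.862802, Gamma_uvv = 0.000000, Gamma_vuu = 0.000000, Gamma_vuv = 0.231863, Gamma_vvv = 0.000000; k4 = (-0.641507, -0.720790, 0.797905, -0.214423)
  Y <- Y + (h/6)(k1 + 2k2 + 2k3 + k4): u = -0.6228, v = -0.7837, du/dtau = -0.6414, dv/dtau = -0.7211
step 4:
  k1: at (u, v) = (-0.622822, -0.783663), (du/dtau, dv/dtau) = (-0.641357, -0.721080); Gamma_uuu = 0.000000, Gamma_uuv = -0.862644, Gamma_uvv = 0.000000, Gamma_vuu = 0.000000, Gamma_vuv = 0.231727, Gamma_vvv = 0.000000; k1 = (-0.641357, -0.721080, 0.797894, -0.214334)
  k2: at (u, v) = (-0.670924, -0.837744), (du/dtau, dv/dtau) = (-0.581515, -0.737155); Gamma_uuu = 0.000000, Gamma_uuv = -0.856421, Gamma_uvv = 0.000000, Gamma_vuu = 0.000000, Gamma_vuv = 0.166030, Gamma_vvv = 0.000000; k2 = (-0.581515, -0.737155, 0.734238, -0.142343)
  k3: at (u, v) = (-0.666436, -0.838950), (du/dtau, dv/dtau) = (-0.586289, -0.731756); Gamma_uuu = 0.000000, Gamma_uuv = -0.854596, Gamma_uvv = 0.000000, Gamma_vuu = 0.000000, Gamma_vuv = 0.170010, Gamma_vvv = 0.000000; k3 = (-0.586289, -0.731756, 0.733278, -0.145876)
  k4: at (u, v) = (-0.710766, -0.893426), (du/dtau, dv/dtau) = (-0.531365, -0.742961); Gamma_uuu = 0.000000, Gamma_uuv = -0.840292, Gamma_uvv = 0.000000, Gamma_vuu = 0.000000, Gamma_vuv = 0.115278, Gamma_vvv = 0.000000; k4 = (-0.531365, -0.742961, 0.663467, -0.091020)
  Y <- Y + (h/6)(k1 + 2k2 + 2k3 + k4): u = -0.7105, v = -0.8937, du/dtau = -0.5314, dv/dtau = -0.7431


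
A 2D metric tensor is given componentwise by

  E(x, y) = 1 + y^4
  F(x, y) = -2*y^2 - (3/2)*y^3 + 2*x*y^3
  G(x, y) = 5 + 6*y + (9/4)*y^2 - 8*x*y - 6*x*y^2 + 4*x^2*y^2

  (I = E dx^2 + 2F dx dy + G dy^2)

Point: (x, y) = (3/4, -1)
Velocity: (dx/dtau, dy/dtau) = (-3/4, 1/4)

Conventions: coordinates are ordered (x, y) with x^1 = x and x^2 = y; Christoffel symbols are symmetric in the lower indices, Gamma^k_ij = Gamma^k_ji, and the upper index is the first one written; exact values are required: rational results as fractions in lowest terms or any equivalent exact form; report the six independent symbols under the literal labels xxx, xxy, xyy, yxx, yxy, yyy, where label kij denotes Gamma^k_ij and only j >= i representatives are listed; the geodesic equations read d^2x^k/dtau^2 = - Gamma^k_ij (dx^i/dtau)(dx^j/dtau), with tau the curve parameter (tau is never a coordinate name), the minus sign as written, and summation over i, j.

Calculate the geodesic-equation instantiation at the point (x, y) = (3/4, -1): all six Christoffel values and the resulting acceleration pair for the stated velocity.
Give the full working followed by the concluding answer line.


E = 2, F = -2, G = 5 at the point
E_x = 0, E_y = -4, F_x = -2, F_y = 4, G_x = 8, G_y = 0
EG - F^2 = 6;  g^inv = (1/6) * [[5, 2], [2, 2]]
first-kind symbols [ij,l] = (1/2)(d_i g_jl + d_j g_il - d_l g_ij): [xx,x] = E_x/2 = 0, [xx,y] = F_x - E_y/2 = 0, [xy,x] = E_y/2 = -2, [xy,y] = G_x/2 = 4, [yy,x] = F_y - G_x/2 = 0, [yy,y] = G_y/2 = 0
Gamma^x_ij = (G*[ij,x] - F*[ij,y])/(EG - F^2), Gamma^y_ij = (E*[ij,y] - F*[ij,x])/(EG - F^2)
Gamma_xxx = 0, Gamma_xxy = -1/3, Gamma_xyy = 0, Gamma_yxx = 0, Gamma_yxy = 2/3, Gamma_yyy = 0
d^2x/dtau^2 = -(Gamma_xxx*(-3/4)^2 + 2*Gamma_xxy*(-3/4)*(1/4) + Gamma_xyy*(1/4)^2) = -1/8
d^2y/dtau^2 = -(Gamma_yxx*(-3/4)^2 + 2*Gamma_yxy*(-3/4)*(1/4) + Gamma_yyy*(1/4)^2) = 1/4

Answer: Gamma_xxx = 0, Gamma_xxy = -1/3, Gamma_xyy = 0, Gamma_yxx = 0, Gamma_yxy = 2/3, Gamma_yyy = 0; accelerations (d^2x/dtau^2, d^2y/dtau^2) = (-1/8, 1/4)


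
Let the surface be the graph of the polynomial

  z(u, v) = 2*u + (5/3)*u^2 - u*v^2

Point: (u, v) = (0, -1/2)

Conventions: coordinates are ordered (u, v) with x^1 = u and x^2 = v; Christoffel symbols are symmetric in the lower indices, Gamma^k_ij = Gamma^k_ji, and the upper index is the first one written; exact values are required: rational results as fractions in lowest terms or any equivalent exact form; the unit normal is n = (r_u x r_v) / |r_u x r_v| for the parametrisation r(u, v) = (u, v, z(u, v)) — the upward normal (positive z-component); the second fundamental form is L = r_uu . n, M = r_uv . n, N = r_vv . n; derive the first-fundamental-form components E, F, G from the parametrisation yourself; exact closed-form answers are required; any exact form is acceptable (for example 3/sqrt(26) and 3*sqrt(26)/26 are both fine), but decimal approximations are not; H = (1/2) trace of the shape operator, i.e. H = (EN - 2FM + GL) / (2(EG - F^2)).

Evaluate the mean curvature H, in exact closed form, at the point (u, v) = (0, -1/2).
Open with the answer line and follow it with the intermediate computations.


Answer: H = 64*sqrt(65)/2535

z_u = 7/4, z_v = 0, z_uu = 10/3, z_uv = 1, z_vv = 0
E = 65/16, F = 0, G = 1; answer radicand W^2 = 65/16
unnormalised second-form numerators: l = 10/3, m = 1, n = 0; L = l/sqrt(65/16), and similarly M = m/sqrt(W^2), N = n/sqrt(W^2)
H = (E*n - 2*F*m + G*l) / (2*(EG - F^2)*sqrt(W^2)); E*n - 2*F*m + G*l = 10/3, EG - F^2 = 65/16, so H = (16/39)/sqrt(65/16)


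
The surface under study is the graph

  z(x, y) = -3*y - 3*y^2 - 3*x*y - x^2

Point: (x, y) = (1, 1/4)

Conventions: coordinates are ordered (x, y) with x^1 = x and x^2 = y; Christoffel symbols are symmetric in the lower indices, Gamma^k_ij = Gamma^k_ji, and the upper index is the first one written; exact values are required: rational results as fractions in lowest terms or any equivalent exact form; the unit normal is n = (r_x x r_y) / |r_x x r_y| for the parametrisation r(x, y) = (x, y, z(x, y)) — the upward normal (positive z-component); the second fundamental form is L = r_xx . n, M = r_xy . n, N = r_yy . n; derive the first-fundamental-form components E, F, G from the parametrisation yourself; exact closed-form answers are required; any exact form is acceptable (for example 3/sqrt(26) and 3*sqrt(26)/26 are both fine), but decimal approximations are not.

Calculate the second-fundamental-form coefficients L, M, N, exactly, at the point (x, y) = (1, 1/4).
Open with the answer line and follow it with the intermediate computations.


Answer: L = -8*sqrt(1037)/1037, M = -12*sqrt(1037)/1037, N = -24*sqrt(1037)/1037

z_x = -11/4, z_y = -15/2, z_xx = -2, z_xy = -3, z_yy = -6
E = 137/16, F = 165/8, G = 229/4; answer radicand W^2 = 1037/16
unnormalised second-form numerators: l = -2, m = -3, n = -6; L = l/sqrt(1037/16), and similarly M = m/sqrt(W^2), N = n/sqrt(W^2)


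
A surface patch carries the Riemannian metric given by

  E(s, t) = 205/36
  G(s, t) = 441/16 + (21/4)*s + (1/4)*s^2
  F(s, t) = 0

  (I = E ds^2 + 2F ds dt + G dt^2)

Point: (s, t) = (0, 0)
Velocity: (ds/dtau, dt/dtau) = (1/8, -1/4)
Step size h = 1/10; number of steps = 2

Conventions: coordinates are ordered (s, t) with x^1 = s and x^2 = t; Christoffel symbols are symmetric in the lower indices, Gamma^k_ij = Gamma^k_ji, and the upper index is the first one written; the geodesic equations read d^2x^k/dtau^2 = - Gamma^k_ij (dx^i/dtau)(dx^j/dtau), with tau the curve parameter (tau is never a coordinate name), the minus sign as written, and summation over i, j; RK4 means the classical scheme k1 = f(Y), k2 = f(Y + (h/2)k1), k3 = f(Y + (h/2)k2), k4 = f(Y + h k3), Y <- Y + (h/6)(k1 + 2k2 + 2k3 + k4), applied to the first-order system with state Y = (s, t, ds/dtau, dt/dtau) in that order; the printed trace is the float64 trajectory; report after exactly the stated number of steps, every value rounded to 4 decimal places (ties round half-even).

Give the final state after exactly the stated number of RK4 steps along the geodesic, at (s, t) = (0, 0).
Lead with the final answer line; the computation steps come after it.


Answer: s = 0.0256, t = -0.0499, ds/dtau = 0.1307, dt/dtau = -0.2488

f(Y) = (ds/dtau, dt/dtau, -Gamma^s_ij Y'^i Y'^j, -Gamma^t_ij Y'^i Y'^j) with the Gammas evaluated at the stage position; h = 0.100000; intermediate values shown to 6 dp
step 0: s = 0.0000, t = 0.0000, ds/dtau = 0.1250, dt/dtau = -0.2500
step 1:
  k1: at (s, t) = (0.000000, 0.000000), (ds/dtau, dt/dtau) = (0.125000, -0.250000); Gamma_sss = 0.000000, Gamma_sst = 0.000000, Gamma_stt = -0.460976, Gamma_tss = 0.000000, Gamma_tst = 0.095238, Gamma_ttt = 0.000000; k1 = (0.125000, -0.250000, 0.028811, 0.005952)
  k2: at (s, t) = (0.006250, -0.012500), (ds/dtau, dt/dtau) = (0.126441, -0.249702); Gamma_sss = 0.000000, Gamma_sst = 0.000000, Gamma_stt = -0.461250, Gamma_tss = 0.000000, Gamma_tst = 0.095181, Gamma_ttt = 0.000000; k2 = (0.126441, -0.249702, 0.028760, 0.006010)
  k3: at (s, t) = (0.006322, -0.012485), (ds/dtau, dt/dtau) = (0.126438, -0.249699); Gamma_sss = 0.000000, Gamma_sst = 0.000000, Gamma_stt = -0.461253, Gamma_tss = 0.000000, Gamma_tst = 0.095181, Gamma_ttt = 0.000000; k3 = (0.126438, -0.249699, 0.028759, 0.006010)
  k4: at (s, t) = (0.012644, -0.024970), (ds/dtau, dt/dtau) = (0.127876, -0.249399); Gamma_sss = 0.000000, Gamma_sst = 0.000000, Gamma_stt = -0.461531, Gamma_tss = 0.000000, Gamma_tst = 0.095124, Gamma_ttt = 0.000000; k4 = (0.127876, -0.249399, 0.028707, 0.006067)
  Y <- Y + (h/6)(k1 + 2k2 + 2k3 + k4): s = 0.0126, t = -0.0250, ds/dtau = 0.1279, dt/dtau = -0.2494
step 2:
  k1: at (s, t) = (0.012644, -0.024970), (ds/dtau, dt/dtau) = (0.127876, -0.249399); Gamma_sss = 0.000000, Gamma_sst = 0.000000, Gamma_stt = -0.461531, Gamma_tss = 0.000000, Gamma_tst = 0.095124, Gamma_ttt = 0.000000; k1 = (0.127876, -0.249399, 0.028707, 0.006067)
  k2: at (s, t) = (0.019038, -0.037440), (ds/dtau, dt/dtau) = (0.129311, -0.249096); Gamma_sss = 0.000000, Gamma_sst = 0.000000, Gamma_stt = -0.461811, Gamma_tss = 0.000000, Gamma_tst = 0.095066, Gamma_ttt = 0.000000; k2 = (0.129311, -0.249096, 0.028655, 0.006124)
  k3: at (s, t) = (0.019109, -0.037425), (ds/dtau, dt/dtau) = (0.129309, -0.249093); Gamma_sss = 0.000000, Gamma_sst = 0.000000, Gamma_stt = -0.461815, Gamma_tss = 0.000000, Gamma_tst = 0.095065, Gamma_ttt = 0.000000; k3 = (0.129309, -0.249093, 0.028654, 0.006124)
  k4: at (s, t) = (0.025575, -0.049879), (ds/dtau, dt/dtau) = (0.130741, -0.248787); Gamma_sss = 0.000000, Gamma_sst = 0.000000, Gamma_stt = -0.462098, Gamma_tss = 0.000000, Gamma_tst = 0.095007, Gamma_ttt = 0.000000; k4 = (0.130741, -0.248787, 0.028601, 0.006181)
  Y <- Y + (h/6)(k1 + 2k2 + 2k3 + k4): s = 0.0256, t = -0.0499, ds/dtau = 0.1307, dt/dtau = -0.2488


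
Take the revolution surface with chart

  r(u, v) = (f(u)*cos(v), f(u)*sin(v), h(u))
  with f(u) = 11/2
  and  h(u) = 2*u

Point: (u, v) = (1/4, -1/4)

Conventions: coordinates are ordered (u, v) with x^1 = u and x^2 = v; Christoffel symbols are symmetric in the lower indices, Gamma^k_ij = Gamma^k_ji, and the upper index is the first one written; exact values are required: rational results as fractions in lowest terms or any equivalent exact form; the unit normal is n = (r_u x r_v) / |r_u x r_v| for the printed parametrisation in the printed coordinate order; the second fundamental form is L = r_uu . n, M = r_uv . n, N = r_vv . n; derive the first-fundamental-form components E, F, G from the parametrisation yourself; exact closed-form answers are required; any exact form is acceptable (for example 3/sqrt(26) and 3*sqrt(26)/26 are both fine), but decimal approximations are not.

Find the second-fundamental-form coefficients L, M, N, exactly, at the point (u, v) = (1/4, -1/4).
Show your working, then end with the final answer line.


f = 11/2, f' = 0, f'' = 0, h' = 2, h'' = 0
E = 4, F = 0, G = 121/4; answer radicand W^2 = 4
unnormalised second-form numerators: l = 0, m = 0, n = 11; L = l/sqrt(4), and similarly M = m/sqrt(W^2), N = n/sqrt(W^2)

Answer: L = 0, M = 0, N = 11/2


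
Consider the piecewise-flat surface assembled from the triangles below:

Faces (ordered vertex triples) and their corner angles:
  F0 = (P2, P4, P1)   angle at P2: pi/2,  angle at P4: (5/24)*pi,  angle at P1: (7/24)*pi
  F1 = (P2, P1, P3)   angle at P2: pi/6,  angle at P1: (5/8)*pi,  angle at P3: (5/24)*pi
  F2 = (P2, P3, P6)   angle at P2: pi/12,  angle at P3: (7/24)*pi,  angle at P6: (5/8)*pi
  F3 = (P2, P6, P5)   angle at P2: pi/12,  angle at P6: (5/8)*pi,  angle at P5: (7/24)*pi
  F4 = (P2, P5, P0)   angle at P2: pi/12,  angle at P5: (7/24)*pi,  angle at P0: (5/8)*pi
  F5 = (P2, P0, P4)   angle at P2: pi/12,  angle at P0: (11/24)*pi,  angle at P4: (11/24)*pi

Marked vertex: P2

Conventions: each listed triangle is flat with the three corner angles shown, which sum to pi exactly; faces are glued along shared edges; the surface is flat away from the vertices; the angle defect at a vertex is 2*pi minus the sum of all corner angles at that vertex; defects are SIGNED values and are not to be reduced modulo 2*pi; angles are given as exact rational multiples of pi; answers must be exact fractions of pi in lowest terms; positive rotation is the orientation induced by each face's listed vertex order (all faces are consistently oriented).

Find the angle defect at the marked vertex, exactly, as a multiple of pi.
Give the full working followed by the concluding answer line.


Sum of corner angles at P2: pi
defect = 2*pi - pi

Answer: defect(P2) = pi


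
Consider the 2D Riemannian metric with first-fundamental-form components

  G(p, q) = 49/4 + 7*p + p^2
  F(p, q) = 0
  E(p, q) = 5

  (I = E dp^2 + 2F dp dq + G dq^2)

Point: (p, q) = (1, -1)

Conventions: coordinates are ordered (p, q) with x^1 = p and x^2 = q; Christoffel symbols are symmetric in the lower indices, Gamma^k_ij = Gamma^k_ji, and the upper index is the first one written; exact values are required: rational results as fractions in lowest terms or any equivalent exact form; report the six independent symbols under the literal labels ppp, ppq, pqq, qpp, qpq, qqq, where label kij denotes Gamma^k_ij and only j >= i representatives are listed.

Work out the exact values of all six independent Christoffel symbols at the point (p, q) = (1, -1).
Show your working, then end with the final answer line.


E = 5, F = 0, G = 81/4 at the point
E_p = 0, E_q = 0, F_p = 0, F_q = 0, G_p = 9, G_q = 0
EG - F^2 = 405/4;  g^inv = (4/405) * [[81/4, 0], [0, 5]]
first-kind symbols [ij,l] = (1/2)(d_i g_jl + d_j g_il - d_l g_ij): [pp,p] = E_p/2 = 0, [pp,q] = F_p - E_q/2 = 0, [pq,p] = E_q/2 = 0, [pq,q] = G_p/2 = 9/2, [qq,p] = F_q - G_p/2 = -9/2, [qq,q] = G_q/2 = 0
Gamma^p_ij = (G*[ij,p] - F*[ij,q])/(EG - F^2), Gamma^q_ij = (E*[ij,q] - F*[ij,p])/(EG - F^2)

Answer: Gamma_ppp = 0, Gamma_ppq = 0, Gamma_pqq = -9/10, Gamma_qpp = 0, Gamma_qpq = 2/9, Gamma_qqq = 0


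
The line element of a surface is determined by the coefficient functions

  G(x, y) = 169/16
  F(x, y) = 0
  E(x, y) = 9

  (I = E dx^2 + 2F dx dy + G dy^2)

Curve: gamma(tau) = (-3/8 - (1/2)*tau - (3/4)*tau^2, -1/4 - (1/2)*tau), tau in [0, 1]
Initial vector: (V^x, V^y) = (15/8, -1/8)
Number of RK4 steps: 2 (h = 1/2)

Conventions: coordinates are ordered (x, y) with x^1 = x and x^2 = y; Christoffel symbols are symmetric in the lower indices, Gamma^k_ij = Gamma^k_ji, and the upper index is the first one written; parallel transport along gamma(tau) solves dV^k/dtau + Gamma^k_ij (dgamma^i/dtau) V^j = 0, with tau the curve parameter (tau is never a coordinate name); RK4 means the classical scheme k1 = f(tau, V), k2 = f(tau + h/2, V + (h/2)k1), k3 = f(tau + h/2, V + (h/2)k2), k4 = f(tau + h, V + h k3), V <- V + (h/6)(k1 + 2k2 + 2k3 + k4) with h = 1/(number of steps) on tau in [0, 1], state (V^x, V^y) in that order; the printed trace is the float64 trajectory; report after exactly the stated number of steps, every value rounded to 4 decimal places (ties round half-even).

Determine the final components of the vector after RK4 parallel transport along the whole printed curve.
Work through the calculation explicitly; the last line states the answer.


gamma'(tau) = (-1/2 - (3/2)*tau, -1/2); f(tau, V)^k = -Gamma^k_ij(gamma(tau)) gamma'^i(tau) V^j; h = 1/2; intermediate values shown to 6 dp
curve data and Christoffel symbols at the stage parameters:
  tau = 0.000000: gamma = (-0.375000, -0.250000), gamma' = (-0.500000, -0.500000); Gamma_xxx = 0.000000, Gamma_xxy = 0.000000, Gamma_xyy = 0.000000, Gamma_yxx = 0.000000, Gamma_yxy = 0.000000, Gamma_yyy = 0.000000
  tau = 0.250000: gamma = (-0.546875, -0.375000), gamma' = (-0.875000, -0.500000); Gamma_xxx = 0.000000, Gamma_xxy = 0.000000, Gamma_xyy = 0.000000, Gamma_yxx = 0.000000, Gamma_yxy = 0.000000, Gamma_yyy = 0.000000
  tau = 0.500000: gamma = (-0.812500, -0.500000), gamma' = (-1.250000, -0.500000); Gamma_xxx = 0.000000, Gamma_xxy = 0.000000, Gamma_xyy = 0.000000, Gamma_yxx = 0.000000, Gamma_yxy = 0.000000, Gamma_yyy = 0.000000
  tau = 0.750000: gamma = (-1.171875, -0.625000), gamma' = (-1.625000, -0.500000); Gamma_xxx = 0.000000, Gamma_xxy = 0.000000, Gamma_xyy = 0.000000, Gamma_yxx = 0.000000, Gamma_yxy = 0.000000, Gamma_yyy = 0.000000
  tau = 1.000000: gamma = (-1.625000, -0.750000), gamma' = (-2.000000, -0.500000); Gamma_xxx = 0.000000, Gamma_xxy = 0.000000, Gamma_xyy = 0.000000, Gamma_yxx = 0.000000, Gamma_yxy = 0.000000, Gamma_yyy = 0.000000
step 0: V^x = 1.8750, V^y = -0.1250
step 1: k1 = (0.000000, 0.000000), k2 = (0.000000, 0.000000), k3 = (0.000000, 0.000000), k4 = (0.000000, 0.000000); V <- V + (h/6)(k1 + 2k2 + 2k3 + k4): V^x = 1.8750, V^y = -0.1250
step 2: k1 = (0.000000, 0.000000), k2 = (0.000000, 0.000000), k3 = (0.000000, 0.000000), k4 = (0.000000, 0.000000); V <- V + (h/6)(k1 + 2k2 + 2k3 + k4): V^x = 1.8750, V^y = -0.1250

Answer: V^x = 1.8750, V^y = -0.1250


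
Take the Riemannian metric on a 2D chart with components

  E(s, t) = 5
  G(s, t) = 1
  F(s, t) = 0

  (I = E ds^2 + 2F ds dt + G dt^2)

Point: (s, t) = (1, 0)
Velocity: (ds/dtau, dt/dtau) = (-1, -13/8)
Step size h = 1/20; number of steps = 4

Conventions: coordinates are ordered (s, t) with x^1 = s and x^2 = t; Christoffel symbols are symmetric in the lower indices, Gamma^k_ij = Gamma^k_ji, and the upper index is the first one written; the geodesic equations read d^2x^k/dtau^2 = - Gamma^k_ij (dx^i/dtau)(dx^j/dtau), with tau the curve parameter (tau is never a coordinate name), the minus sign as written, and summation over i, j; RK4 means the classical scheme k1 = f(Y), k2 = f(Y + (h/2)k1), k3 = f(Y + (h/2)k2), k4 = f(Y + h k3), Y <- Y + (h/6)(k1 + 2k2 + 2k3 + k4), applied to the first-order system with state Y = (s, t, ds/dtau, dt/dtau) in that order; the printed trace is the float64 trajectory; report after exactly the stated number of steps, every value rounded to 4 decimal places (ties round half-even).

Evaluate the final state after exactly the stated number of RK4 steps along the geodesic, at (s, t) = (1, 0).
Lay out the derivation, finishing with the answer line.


f(Y) = (ds/dtau, dt/dtau, -Gamma^s_ij Y'^i Y'^j, -Gamma^t_ij Y'^i Y'^j) with the Gammas evaluated at the stage position; h = 0.050000; intermediate values shown to 6 dp
step 0: s = 1.0000, t = 0.0000, ds/dtau = -1.0000, dt/dtau = -1.6250
step 1:
  k1: at (s, t) = (1.000000, 0.000000), (ds/dtau, dt/dtau) = (-1.000000, -1.625000); Gamma_sss = 0.000000, Gamma_sst = 0.000000, Gamma_stt = 0.000000, Gamma_tss = 0.000000, Gamma_tst = 0.000000, Gamma_ttt = 0.000000; k1 = (-1.000000, -1.625000, 0.000000, 0.000000)
  k2: at (s, t) = (0.975000, -0.040625), (ds/dtau, dt/dtau) = (-1.000000, -1.625000); Gamma_sss = 0.000000, Gamma_sst = 0.000000, Gamma_stt = 0.000000, Gamma_tss = 0.000000, Gamma_tst = 0.000000, Gamma_ttt = 0.000000; k2 = (-1.000000, -1.625000, 0.000000, 0.000000)
  k3: at (s, t) = (0.975000, -0.040625), (ds/dtau, dt/dtau) = (-1.000000, -1.625000); Gamma_sss = 0.000000, Gamma_sst = 0.000000, Gamma_stt = 0.000000, Gamma_tss = 0.000000, Gamma_tst = 0.000000, Gamma_ttt = 0.000000; k3 = (-1.000000, -1.625000, 0.000000, 0.000000)
  k4: at (s, t) = (0.950000, -0.081250), (ds/dtau, dt/dtau) = (-1.000000, -1.625000); Gamma_sss = 0.000000, Gamma_sst = 0.000000, Gamma_stt = 0.000000, Gamma_tss = 0.000000, Gamma_tst = 0.000000, Gamma_ttt = 0.000000; k4 = (-1.000000, -1.625000, 0.000000, 0.000000)
  Y <- Y + (h/6)(k1 + 2k2 + 2k3 + k4): s = 0.9500, t = -0.0813, ds/dtau = -1.0000, dt/dtau = -1.6250
step 2:
  k1: at (s, t) = (0.950000, -0.081250), (ds/dtau, dt/dtau) = (-1.000000, -1.625000); Gamma_sss = 0.000000, Gamma_sst = 0.000000, Gamma_stt = 0.000000, Gamma_tss = 0.000000, Gamma_tst = 0.000000, Gamma_ttt = 0.000000; k1 = (-1.000000, -1.625000, 0.000000, 0.000000)
  k2: at (s, t) = (0.925000, -0.121875), (ds/dtau, dt/dtau) = (-1.000000, -1.625000); Gamma_sss = 0.000000, Gamma_sst = 0.000000, Gamma_stt = 0.000000, Gamma_tss = 0.000000, Gamma_tst = 0.000000, Gamma_ttt = 0.000000; k2 = (-1.000000, -1.625000, 0.000000, 0.000000)
  k3: at (s, t) = (0.925000, -0.121875), (ds/dtau, dt/dtau) = (-1.000000, -1.625000); Gamma_sss = 0.000000, Gamma_sst = 0.000000, Gamma_stt = 0.000000, Gamma_tss = 0.000000, Gamma_tst = 0.000000, Gamma_ttt = 0.000000; k3 = (-1.000000, -1.625000, 0.000000, 0.000000)
  k4: at (s, t) = (0.900000, -0.162500), (ds/dtau, dt/dtau) = (-1.000000, -1.625000); Gamma_sss = 0.000000, Gamma_sst = 0.000000, Gamma_stt = 0.000000, Gamma_tss = 0.000000, Gamma_tst = 0.000000, Gamma_ttt = 0.000000; k4 = (-1.000000, -1.625000, 0.000000, 0.000000)
  Y <- Y + (h/6)(k1 + 2k2 + 2k3 + k4): s = 0.9000, t = -0.1625, ds/dtau = -1.0000, dt/dtau = -1.6250
step 3:
  k1: at (s, t) = (0.900000, -0.162500), (ds/dtau, dt/dtau) = (-1.000000, -1.625000); Gamma_sss = 0.000000, Gamma_sst = 0.000000, Gamma_stt = 0.000000, Gamma_tss = 0.000000, Gamma_tst = 0.000000, Gamma_ttt = 0.000000; k1 = (-1.000000, -1.625000, 0.000000, 0.000000)
  k2: at (s, t) = (0.875000, -0.203125), (ds/dtau, dt/dtau) = (-1.000000, -1.625000); Gamma_sss = 0.000000, Gamma_sst = 0.000000, Gamma_stt = 0.000000, Gamma_tss = 0.000000, Gamma_tst = 0.000000, Gamma_ttt = 0.000000; k2 = (-1.000000, -1.625000, 0.000000, 0.000000)
  k3: at (s, t) = (0.875000, -0.203125), (ds/dtau, dt/dtau) = (-1.000000, -1.625000); Gamma_sss = 0.000000, Gamma_sst = 0.000000, Gamma_stt = 0.000000, Gamma_tss = 0.000000, Gamma_tst = 0.000000, Gamma_ttt = 0.000000; k3 = (-1.000000, -1.625000, 0.000000, 0.000000)
  k4: at (s, t) = (0.850000, -0.243750), (ds/dtau, dt/dtau) = (-1.000000, -1.625000); Gamma_sss = 0.000000, Gamma_sst = 0.000000, Gamma_stt = 0.000000, Gamma_tss = 0.000000, Gamma_tst = 0.000000, Gamma_ttt = 0.000000; k4 = (-1.000000, -1.625000, 0.000000, 0.000000)
  Y <- Y + (h/6)(k1 + 2k2 + 2k3 + k4): s = 0.8500, t = -0.2438, ds/dtau = -1.0000, dt/dtau = -1.6250
step 4:
  k1: at (s, t) = (0.850000, -0.243750), (ds/dtau, dt/dtau) = (-1.000000, -1.625000); Gamma_sss = 0.000000, Gamma_sst = 0.000000, Gamma_stt = 0.000000, Gamma_tss = 0.000000, Gamma_tst = 0.000000, Gamma_ttt = 0.000000; k1 = (-1.000000, -1.625000, 0.000000, 0.000000)
  k2: at (s, t) = (0.825000, -0.284375), (ds/dtau, dt/dtau) = (-1.000000, -1.625000); Gamma_sss = 0.000000, Gamma_sst = 0.000000, Gamma_stt = 0.000000, Gamma_tss = 0.000000, Gamma_tst = 0.000000, Gamma_ttt = 0.000000; k2 = (-1.000000, -1.625000, 0.000000, 0.000000)
  k3: at (s, t) = (0.825000, -0.284375), (ds/dtau, dt/dtau) = (-1.000000, -1.625000); Gamma_sss = 0.000000, Gamma_sst = 0.000000, Gamma_stt = 0.000000, Gamma_tss = 0.000000, Gamma_tst = 0.000000, Gamma_ttt = 0.000000; k3 = (-1.000000, -1.625000, 0.000000, 0.000000)
  k4: at (s, t) = (0.800000, -0.325000), (ds/dtau, dt/dtau) = (-1.000000, -1.625000); Gamma_sss = 0.000000, Gamma_sst = 0.000000, Gamma_stt = 0.000000, Gamma_tss = 0.000000, Gamma_tst = 0.000000, Gamma_ttt = 0.000000; k4 = (-1.000000, -1.625000, 0.000000, 0.000000)
  Y <- Y + (h/6)(k1 + 2k2 + 2k3 + k4): s = 0.8000, t = -0.3250, ds/dtau = -1.0000, dt/dtau = -1.6250

Answer: s = 0.8000, t = -0.3250, ds/dtau = -1.0000, dt/dtau = -1.6250
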